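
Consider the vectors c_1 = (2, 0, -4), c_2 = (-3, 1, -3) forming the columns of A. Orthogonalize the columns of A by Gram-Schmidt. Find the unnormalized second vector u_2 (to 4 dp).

e_1 = c_1/‖c_1‖ = (2, 0, -4)/4.4721 = (0.4472, 0.0000, -0.8944).
r_{12} = e_1·c_2 = 1.3416.
u_2 = c_2 − 1.3416·e_1 = (-3.6000, 1.0000, -1.8000).

u_2 = (-3.6000, 1.0000, -1.8000)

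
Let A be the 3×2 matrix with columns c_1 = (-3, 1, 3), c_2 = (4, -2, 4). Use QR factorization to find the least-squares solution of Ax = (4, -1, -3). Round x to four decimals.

c_1 = (-3, 1, 3); ‖c_1‖ = 4.3589, so e_1 = (-0.6882, 0.2294, 0.6882).
e_1·c_2 = (-0.6882)·4 + 0.2294·(-2) + 0.6882·4 = -0.4588.
u_2 = c_2 + 0.4588·e_1 = (3.6842, -1.8947, 4.3158).
‖u_2‖ = 5.9824, so e_2 = (0.6158, -0.3167, 0.7214).
Qᵀb = (-5.0471, 0.6158).
Back-substitute: x_2 = 0.6158/5.9824 = 0.1029.
x_1 = (-5.0471 + 0.4588·0.1029)/4.3589 = -1.1471.

x = (-1.1471, 0.1029)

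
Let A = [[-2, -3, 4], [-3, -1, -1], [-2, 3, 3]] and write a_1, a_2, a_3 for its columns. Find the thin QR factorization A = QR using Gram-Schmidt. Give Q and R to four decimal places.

a_1 = (-2, -3, -2); ‖a_1‖ = 4.1231, so e_1 = (-0.4851, -0.7276, -0.4851).
e_1·a_2 = (-0.4851)·(-3) + (-0.7276)·(-1) + (-0.4851)·3 = 0.7276.
u_2 = a_2 − 0.7276·e_1 = (-2.6471, -0.4706, 3.3529).
‖u_2‖ = 4.2977, so e_2 = (-0.6159, -0.1095, 0.7802).
e_1·a_3 = (-0.4851)·4 + (-0.7276)·(-1) + (-0.4851)·3 = -2.6679; e_2·a_3 = (-0.6159)·4 + (-0.1095)·(-1) + 0.7802·3 = -0.0137.
u_3 = a_3 + 2.6679·e_1 + 0.0137·e_2 = (2.6975, -2.9427, 1.7166).
‖u_3‖ = 4.3454, so e_3 = (0.6208, -0.6772, 0.3950).

Q = [[-0.4851, -0.6159, 0.6208], [-0.7276, -0.1095, -0.6772], [-0.4851, 0.7802, 0.3950]], R = [[4.1231, 0.7276, -2.6679], [0.0000, 4.2977, -0.0137], [0.0000, 0.0000, 4.3454]]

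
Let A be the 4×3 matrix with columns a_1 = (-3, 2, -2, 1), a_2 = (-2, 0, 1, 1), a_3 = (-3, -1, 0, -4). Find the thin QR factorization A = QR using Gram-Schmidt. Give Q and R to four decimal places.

Q = [[-0.7071, -0.5433, -0.4392], [0.4714, -0.2587, -0.2376], [-0.4714, 0.7244, -0.0120], [0.2357, 0.3363, -0.8663]], R = [[4.2426, 1.1785, 0.7071], [0.0000, 2.1473, 0.5433], [0.0000, 0.0000, 5.0204]]

a_1 = (-3, 2, -2, 1); ‖a_1‖ = 4.2426, so e_1 = (-0.7071, 0.4714, -0.4714, 0.2357).
e_1·a_2 = (-0.7071)·(-2) + 0.4714·0 + (-0.4714)·1 + 0.2357·1 = 1.1785.
u_2 = a_2 − 1.1785·e_1 = (-1.1667, -0.5556, 1.5556, 0.7222).
‖u_2‖ = 2.1473, so e_2 = (-0.5433, -0.2587, 0.7244, 0.3363).
e_1·a_3 = (-0.7071)·(-3) + 0.4714·(-1) + (-0.4714)·0 + 0.2357·(-4) = 0.7071; e_2·a_3 = (-0.5433)·(-3) + (-0.2587)·(-1) + 0.7244·0 + 0.3363·(-4) = 0.5433.
u_3 = a_3 − 0.7071·e_1 − 0.5433·e_2 = (-2.2048, -1.1928, -0.0602, -4.3494).
‖u_3‖ = 5.0204, so e_3 = (-0.4392, -0.2376, -0.0120, -0.8663).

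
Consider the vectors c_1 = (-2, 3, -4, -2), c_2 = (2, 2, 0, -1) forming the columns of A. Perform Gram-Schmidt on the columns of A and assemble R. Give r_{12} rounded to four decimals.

q_1 = c_1/‖c_1‖ = (-2, 3, -4, -2)/5.7446 = (-0.3482, 0.5222, -0.6963, -0.3482).
r_{12} = q_1·c_2 = 0.6963.

r_{12} = 0.6963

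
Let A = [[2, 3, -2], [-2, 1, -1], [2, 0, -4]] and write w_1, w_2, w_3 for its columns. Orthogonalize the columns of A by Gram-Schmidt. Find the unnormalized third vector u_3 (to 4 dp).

w_1 = (2, -2, 2); ‖w_1‖ = 3.4641, so e_1 = (0.5774, -0.5774, 0.5774).
e_1·w_2 = 0.5774·3 + (-0.5774)·1 + 0.5774·0 = 1.1547.
u_2 = w_2 − 1.1547·e_1 = (2.3333, 1.6667, -0.6667).
‖u_2‖ = 2.9439, so e_2 = (0.7926, 0.5661, -0.2265).
e_1·w_3 = 0.5774·(-2) + (-0.5774)·(-1) + 0.5774·(-4) = -2.8868; e_2·w_3 = 0.7926·(-2) + 0.5661·(-1) + (-0.2265)·(-4) = -1.2455.
u_3 = w_3 + 2.8868·e_1 + 1.2455·e_2 = (0.6538, -1.9615, -2.6154).

u_3 = (0.6538, -1.9615, -2.6154)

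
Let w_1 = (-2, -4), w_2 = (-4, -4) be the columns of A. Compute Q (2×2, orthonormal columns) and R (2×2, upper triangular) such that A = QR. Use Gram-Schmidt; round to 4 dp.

Q = [[-0.4472, -0.8944], [-0.8944, 0.4472]], R = [[4.4721, 5.3666], [0.0000, 1.7889]]

w_1 = (-2, -4); ‖w_1‖ = 4.4721, so q_1 = (-0.4472, -0.8944).
q_1·w_2 = (-0.4472)·(-4) + (-0.8944)·(-4) = 5.3666.
u_2 = w_2 − 5.3666·q_1 = (-1.6000, 0.8000).
‖u_2‖ = 1.7889, so q_2 = (-0.8944, 0.4472).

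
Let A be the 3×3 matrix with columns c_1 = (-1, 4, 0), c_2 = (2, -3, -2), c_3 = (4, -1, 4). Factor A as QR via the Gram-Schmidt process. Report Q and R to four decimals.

c_1 = (-1, 4, 0); ‖c_1‖ = 4.1231, so q_1 = (-0.2425, 0.9701, 0.0000).
q_1·c_2 = (-0.2425)·2 + 0.9701·(-3) + 0.0000·(-2) = -3.3955.
u_2 = c_2 + 3.3955·q_1 = (1.1765, 0.2941, -2.0000).
‖u_2‖ = 2.3389, so q_2 = (0.5030, 0.1257, -0.8551).
q_1·c_3 = (-0.2425)·4 + 0.9701·(-1) + 0.0000·4 = -1.9403; q_2·c_3 = 0.5030·4 + 0.1257·(-1) + (-0.8551)·4 = -1.5341.
u_3 = c_3 + 1.9403·q_1 + 1.5341·q_2 = (4.3011, 1.0753, 2.6882).
‖u_3‖ = 5.1848, so q_3 = (0.8296, 0.2074, 0.5185).

Q = [[-0.2425, 0.5030, 0.8296], [0.9701, 0.1257, 0.2074], [0.0000, -0.8551, 0.5185]], R = [[4.1231, -3.3955, -1.9403], [0.0000, 2.3389, -1.5341], [0.0000, 0.0000, 5.1848]]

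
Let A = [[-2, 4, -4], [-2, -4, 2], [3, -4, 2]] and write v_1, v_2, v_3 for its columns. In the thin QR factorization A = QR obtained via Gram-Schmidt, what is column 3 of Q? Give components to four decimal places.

q_3 = (-0.7715, -0.1543, -0.6172)

v_1 = (-2, -2, 3); ‖v_1‖ = 4.1231, so q_1 = (-0.4851, -0.4851, 0.7276).
q_1·v_2 = (-0.4851)·4 + (-0.4851)·(-4) + 0.7276·(-4) = -2.9104.
u_2 = v_2 + 2.9104·q_1 = (2.5882, -5.4118, -1.8824).
‖u_2‖ = 6.2872, so q_2 = (0.4117, -0.8608, -0.2994).
q_1·v_3 = (-0.4851)·(-4) + (-0.4851)·2 + 0.7276·2 = 2.4254; q_2·v_3 = 0.4117·(-4) + (-0.8608)·2 + (-0.2994)·2 = -3.9670.
u_3 = v_3 − 2.4254·q_1 + 3.9670·q_2 = (-1.1905, -0.2381, -0.9524).
‖u_3‖ = 1.5430, so q_3 = (-0.7715, -0.1543, -0.6172).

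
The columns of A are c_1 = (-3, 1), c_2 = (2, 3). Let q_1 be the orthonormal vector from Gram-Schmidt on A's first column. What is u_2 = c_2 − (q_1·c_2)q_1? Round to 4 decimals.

c_1 = (-3, 1); ‖c_1‖ = 3.1623, so q_1 = (-0.9487, 0.3162).
q_1·c_2 = (-0.9487)·2 + 0.3162·3 = -0.9487.
u_2 = c_2 + 0.9487·q_1 = (1.1000, 3.3000).

u_2 = (1.1000, 3.3000)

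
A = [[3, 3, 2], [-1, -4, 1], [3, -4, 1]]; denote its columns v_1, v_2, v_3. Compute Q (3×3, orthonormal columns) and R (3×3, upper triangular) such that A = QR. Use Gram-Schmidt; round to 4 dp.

v_1 = (3, -1, 3); ‖v_1‖ = 4.3589, so q_1 = (0.6882, -0.2294, 0.6882).
q_1·v_2 = 0.6882·3 + (-0.2294)·(-4) + 0.6882·(-4) = 0.2294.
u_2 = v_2 − 0.2294·q_1 = (2.8421, -3.9474, -4.1579).
‖u_2‖ = 6.3990, so q_2 = (0.4441, -0.6169, -0.6498).
q_1·v_3 = 0.6882·2 + (-0.2294)·1 + 0.6882·1 = 1.8353; q_2·v_3 = 0.4441·2 + (-0.6169)·1 + (-0.6498)·1 = -0.3783.
u_3 = v_3 − 1.8353·q_1 + 0.3783·q_2 = (0.9049, 1.1877, -0.5090).
‖u_3‖ = 1.5775, so q_3 = (0.5736, 0.7529, -0.3227).

Q = [[0.6882, 0.4441, 0.5736], [-0.2294, -0.6169, 0.7529], [0.6882, -0.6498, -0.3227]], R = [[4.3589, 0.2294, 1.8353], [0.0000, 6.3990, -0.3783], [0.0000, 0.0000, 1.5775]]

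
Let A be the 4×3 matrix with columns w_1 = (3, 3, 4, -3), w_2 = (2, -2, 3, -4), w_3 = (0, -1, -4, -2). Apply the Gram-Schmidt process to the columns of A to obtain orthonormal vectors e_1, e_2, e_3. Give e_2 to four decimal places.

e_2 = (0.0735, -0.8299, 0.1733, -0.5252)

e_1 = w_1/‖w_1‖ = (3, 3, 4, -3)/6.5574 = (0.4575, 0.4575, 0.6100, -0.4575).
r_{12} = e_1·w_2 = 3.6600.
u_2 = w_2 − 3.6600·e_1 = (0.3256, -3.6744, 0.7674, -2.3256).
‖u_2‖ = 4.4277, so e_2 = (0.0735, -0.8299, 0.1733, -0.5252).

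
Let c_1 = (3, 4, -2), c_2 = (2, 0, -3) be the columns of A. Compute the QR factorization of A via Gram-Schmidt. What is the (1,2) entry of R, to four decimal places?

q_1 = c_1/‖c_1‖ = (3, 4, -2)/5.3852 = (0.5571, 0.7428, -0.3714).
r_{12} = q_1·c_2 = 2.2283.

r_{12} = 2.2283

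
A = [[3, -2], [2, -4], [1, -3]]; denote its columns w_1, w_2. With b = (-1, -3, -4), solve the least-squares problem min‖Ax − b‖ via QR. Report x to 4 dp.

w_1 = (3, 2, 1); ‖w_1‖ = 3.7417, so e_1 = (0.8018, 0.5345, 0.2673).
e_1·w_2 = 0.8018·(-2) + 0.5345·(-4) + 0.2673·(-3) = -4.5434.
u_2 = w_2 + 4.5434·e_1 = (1.6429, -1.5714, -1.7857).
‖u_2‖ = 2.8909, so e_2 = (0.5683, -0.5436, -0.6177).
Qᵀb = (-3.4744, 3.5333).
Back-substitute: x_2 = 3.5333/2.8909 = 1.2222.
x_1 = (-3.4744 + 4.5434·1.2222)/3.7417 = 0.5556.

x = (0.5556, 1.2222)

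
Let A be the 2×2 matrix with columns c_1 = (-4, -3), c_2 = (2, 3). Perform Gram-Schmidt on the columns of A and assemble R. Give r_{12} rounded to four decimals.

c_1 = (-4, -3); ‖c_1‖ = 5.0000, so q_1 = (-0.8000, -0.6000).
r_{12} = q_1·c_2 = -3.4000.

r_{12} = -3.4000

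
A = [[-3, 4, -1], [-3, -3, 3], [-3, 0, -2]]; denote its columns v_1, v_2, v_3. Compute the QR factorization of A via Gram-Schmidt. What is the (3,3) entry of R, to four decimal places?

v_1 = (-3, -3, -3); ‖v_1‖ = 5.1962, so q_1 = (-0.5774, -0.5774, -0.5774).
q_1·v_2 = (-0.5774)·4 + (-0.5774)·(-3) + (-0.5774)·0 = -0.5774.
u_2 = v_2 + 0.5774·q_1 = (3.6667, -3.3333, -0.3333).
‖u_2‖ = 4.9666, so q_2 = (0.7383, -0.6712, -0.0671).
q_1·v_3 = (-0.5774)·(-1) + (-0.5774)·3 + (-0.5774)·(-2) = 0.0000; q_2·v_3 = 0.7383·(-1) + (-0.6712)·3 + (-0.0671)·(-2) = -2.6175.
u_3 = v_3 + 0.0000·q_1 + 2.6175·q_2 = (0.9324, 1.2432, -2.1757).
r_{33} = ‖u_3‖ = 2.6737.

r_{33} = 2.6737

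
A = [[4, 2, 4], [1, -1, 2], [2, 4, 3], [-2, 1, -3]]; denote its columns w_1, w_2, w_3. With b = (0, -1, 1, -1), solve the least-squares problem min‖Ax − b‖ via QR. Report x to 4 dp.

q_1 = w_1/‖w_1‖ = (4, 1, 2, -2)/5.0000 = (0.8000, 0.2000, 0.4000, -0.4000).
r_{12} = q_1·w_2 = 2.6000.
u_2 = w_2 − 2.6000·q_1 = (-0.0800, -1.5200, 2.9600, 2.0400).
‖u_2‖ = 3.9038, so q_2 = (-0.0205, -0.3894, 0.7582, 0.5226).
r_{13} = q_1·w_3 = 6.0000; r_{23} = q_2·w_3 = -0.1537.
u_3 = w_3 − 6.0000·q_1 + 0.1537·q_2 = (-0.8031, 0.7402, 0.7165, -0.5197).
‖u_3‖ = 1.4058, so q_3 = (-0.5713, 0.5265, 0.5097, -0.3697).
Qᵀb = (0.6000, 0.6250, 0.3529).
Back-substitute: x_3 = 0.3529/1.4058 = 0.2510.
x_2 = (0.6250 + 0.1537·0.2510)/3.9038 = 0.1700.
x_1 = (0.6000 − 2.6000·0.1700 − 6.0000·0.2510)/5.0000 = -0.2696.

x = (-0.2696, 0.1700, 0.2510)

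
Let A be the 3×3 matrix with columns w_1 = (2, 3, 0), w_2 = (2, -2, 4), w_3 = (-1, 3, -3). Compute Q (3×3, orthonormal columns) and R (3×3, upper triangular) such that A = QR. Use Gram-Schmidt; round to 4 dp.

Q = [[0.5547, 0.4741, -0.6838], [0.8321, -0.3161, 0.4558], [0.0000, 0.8218, 0.5698]], R = [[3.6056, -0.5547, 1.9415], [0.0000, 4.8675, -3.8877], [0.0000, 0.0000, 0.3419]]

w_1 = (2, 3, 0); ‖w_1‖ = 3.6056, so q_1 = (0.5547, 0.8321, 0.0000).
q_1·w_2 = 0.5547·2 + 0.8321·(-2) + 0.0000·4 = -0.5547.
u_2 = w_2 + 0.5547·q_1 = (2.3077, -1.5385, 4.0000).
‖u_2‖ = 4.8675, so q_2 = (0.4741, -0.3161, 0.8218).
q_1·w_3 = 0.5547·(-1) + 0.8321·3 + 0.0000·(-3) = 1.9415; q_2·w_3 = 0.4741·(-1) + (-0.3161)·3 + 0.8218·(-3) = -3.8877.
u_3 = w_3 − 1.9415·q_1 + 3.8877·q_2 = (-0.2338, 0.1558, 0.1948).
‖u_3‖ = 0.3419, so q_3 = (-0.6838, 0.4558, 0.5698).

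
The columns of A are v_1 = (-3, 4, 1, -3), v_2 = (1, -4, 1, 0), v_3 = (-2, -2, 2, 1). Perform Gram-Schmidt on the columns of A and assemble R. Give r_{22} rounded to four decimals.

e_1 = v_1/‖v_1‖ = (-3, 4, 1, -3)/5.9161 = (-0.5071, 0.6761, 0.1690, -0.5071).
r_{12} = e_1·v_2 = -3.0426.
u_2 = v_2 + 3.0426·e_1 = (-0.5429, -1.9429, 1.5143, -1.5429).
r_{22} = ‖u_2‖ = 2.9568.

r_{22} = 2.9568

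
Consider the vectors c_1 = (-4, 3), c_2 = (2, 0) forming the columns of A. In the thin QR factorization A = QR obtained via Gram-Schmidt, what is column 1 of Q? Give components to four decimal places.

e_1 = (-0.8000, 0.6000)

e_1 = c_1/‖c_1‖ = (-4, 3)/5.0000 = (-0.8000, 0.6000).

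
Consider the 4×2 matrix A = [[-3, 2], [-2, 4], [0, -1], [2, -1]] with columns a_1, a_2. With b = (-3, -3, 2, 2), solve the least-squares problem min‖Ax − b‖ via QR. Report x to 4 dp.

a_1 = (-3, -2, 0, 2); ‖a_1‖ = 4.1231, so e_1 = (-0.7276, -0.4851, 0.0000, 0.4851).
e_1·a_2 = (-0.7276)·2 + (-0.4851)·4 + 0.0000·(-1) + 0.4851·(-1) = -3.8806.
u_2 = a_2 + 3.8806·e_1 = (-0.8235, 2.1176, -1.0000, 0.8824).
‖u_2‖ = 2.6346, so e_2 = (-0.3126, 0.8038, -0.3796, 0.3349).
Qᵀb = (4.6082, -1.5629).
Back-substitute: x_2 = -1.5629/2.6346 = -0.5932.
x_1 = (4.6082 + 3.8806·(-0.5932))/4.1231 = 0.5593.

x = (0.5593, -0.5932)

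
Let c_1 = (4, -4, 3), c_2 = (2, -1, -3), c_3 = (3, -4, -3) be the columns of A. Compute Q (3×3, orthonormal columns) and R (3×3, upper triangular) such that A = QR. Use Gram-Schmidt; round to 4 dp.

c_1 = (4, -4, 3); ‖c_1‖ = 6.4031, so q_1 = (0.6247, -0.6247, 0.4685).
q_1·c_2 = 0.6247·2 + (-0.6247)·(-1) + 0.4685·(-3) = 0.4685.
u_2 = c_2 − 0.4685·q_1 = (1.7073, -0.7073, -3.2195).
‖u_2‖ = 3.7122, so q_2 = (0.4599, -0.1905, -0.8673).
q_1·c_3 = 0.6247·3 + (-0.6247)·(-4) + 0.4685·(-3) = 2.9673; q_2·c_3 = 0.4599·3 + (-0.1905)·(-4) + (-0.8673)·(-3) = 4.7437.
u_3 = c_3 − 2.9673·q_1 − 4.7437·q_2 = (-1.0354, -1.2425, -0.2761).
‖u_3‖ = 1.6407, so q_3 = (-0.6311, -0.7573, -0.1683).

Q = [[0.6247, 0.4599, -0.6311], [-0.6247, -0.1905, -0.7573], [0.4685, -0.8673, -0.1683]], R = [[6.4031, 0.4685, 2.9673], [0.0000, 3.7122, 4.7437], [0.0000, 0.0000, 1.6407]]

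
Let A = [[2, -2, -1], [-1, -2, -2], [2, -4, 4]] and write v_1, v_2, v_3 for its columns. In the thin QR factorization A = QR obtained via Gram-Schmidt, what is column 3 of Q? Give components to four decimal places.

q_3 = (-0.7428, -0.3714, 0.5571)

v_1 = (2, -1, 2); ‖v_1‖ = 3.0000, so q_1 = (0.6667, -0.3333, 0.6667).
q_1·v_2 = 0.6667·(-2) + (-0.3333)·(-2) + 0.6667·(-4) = -3.3333.
u_2 = v_2 + 3.3333·q_1 = (0.2222, -3.1111, -1.7778).
‖u_2‖ = 3.5901, so q_2 = (0.0619, -0.8666, -0.4952).
q_1·v_3 = 0.6667·(-1) + (-0.3333)·(-2) + 0.6667·4 = 2.6667; q_2·v_3 = 0.0619·(-1) + (-0.8666)·(-2) + (-0.4952)·4 = -0.3095.
u_3 = v_3 − 2.6667·q_1 + 0.3095·q_2 = (-2.7586, -1.3793, 2.0690).
‖u_3‖ = 3.7139, so q_3 = (-0.7428, -0.3714, 0.5571).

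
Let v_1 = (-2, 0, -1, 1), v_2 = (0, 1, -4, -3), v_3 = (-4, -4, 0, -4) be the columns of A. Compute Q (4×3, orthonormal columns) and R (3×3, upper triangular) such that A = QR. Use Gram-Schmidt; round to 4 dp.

v_1 = (-2, 0, -1, 1); ‖v_1‖ = 2.4495, so q_1 = (-0.8165, 0.0000, -0.4082, 0.4082).
q_1·v_2 = (-0.8165)·0 + 0.0000·1 + (-0.4082)·(-4) + 0.4082·(-3) = 0.4082.
u_2 = v_2 − 0.4082·q_1 = (0.3333, 1.0000, -3.8333, -3.1667).
‖u_2‖ = 5.0827, so q_2 = (0.0656, 0.1967, -0.7542, -0.6230).
q_1·v_3 = (-0.8165)·(-4) + 0.0000·(-4) + (-0.4082)·0 + 0.4082·(-4) = 1.6330; q_2·v_3 = 0.0656·(-4) + 0.1967·(-4) + (-0.7542)·0 + (-0.6230)·(-4) = 1.4428.
u_3 = v_3 − 1.6330·q_1 − 1.4428·q_2 = (-2.7613, -4.2839, 1.7548, -3.7677).
‖u_3‖ = 6.5766, so q_3 = (-0.4199, -0.6514, 0.2668, -0.5729).

Q = [[-0.8165, 0.0656, -0.4199], [0.0000, 0.1967, -0.6514], [-0.4082, -0.7542, 0.2668], [0.4082, -0.6230, -0.5729]], R = [[2.4495, 0.4082, 1.6330], [0.0000, 5.0827, 1.4428], [0.0000, 0.0000, 6.5766]]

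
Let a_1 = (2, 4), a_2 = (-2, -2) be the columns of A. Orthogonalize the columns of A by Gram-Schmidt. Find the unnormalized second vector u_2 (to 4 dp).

e_1 = a_1/‖a_1‖ = (2, 4)/4.4721 = (0.4472, 0.8944).
r_{12} = e_1·a_2 = -2.6833.
u_2 = a_2 + 2.6833·e_1 = (-0.8000, 0.4000).

u_2 = (-0.8000, 0.4000)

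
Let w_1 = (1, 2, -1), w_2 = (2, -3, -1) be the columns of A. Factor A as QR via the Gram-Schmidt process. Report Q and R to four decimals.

Q = [[0.4082, 0.7071], [0.8165, -0.5657], [-0.4082, -0.4243]], R = [[2.4495, -1.2247], [0.0000, 3.5355]]

w_1 = (1, 2, -1); ‖w_1‖ = 2.4495, so e_1 = (0.4082, 0.8165, -0.4082).
e_1·w_2 = 0.4082·2 + 0.8165·(-3) + (-0.4082)·(-1) = -1.2247.
u_2 = w_2 + 1.2247·e_1 = (2.5000, -2.0000, -1.5000).
‖u_2‖ = 3.5355, so e_2 = (0.7071, -0.5657, -0.4243).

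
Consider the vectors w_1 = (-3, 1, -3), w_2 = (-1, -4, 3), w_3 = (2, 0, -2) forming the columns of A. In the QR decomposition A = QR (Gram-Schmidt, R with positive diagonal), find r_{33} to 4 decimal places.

r_{33} = 2.2167

w_1 = (-3, 1, -3); ‖w_1‖ = 4.3589, so e_1 = (-0.6882, 0.2294, -0.6882).
e_1·w_2 = (-0.6882)·(-1) + 0.2294·(-4) + (-0.6882)·3 = -2.2942.
u_2 = w_2 + 2.2942·e_1 = (-2.5789, -3.4737, 1.4211).
‖u_2‖ = 4.5538, so e_2 = (-0.5663, -0.7628, 0.3121).
e_1·w_3 = (-0.6882)·2 + 0.2294·0 + (-0.6882)·(-2) = 0.0000; e_2·w_3 = (-0.5663)·2 + (-0.7628)·0 + 0.3121·(-2) = -1.7568.
u_3 = w_3 + 0.0000·e_1 + 1.7568·e_2 = (1.0051, -1.3401, -1.4518).
r_{33} = ‖u_3‖ = 2.2167.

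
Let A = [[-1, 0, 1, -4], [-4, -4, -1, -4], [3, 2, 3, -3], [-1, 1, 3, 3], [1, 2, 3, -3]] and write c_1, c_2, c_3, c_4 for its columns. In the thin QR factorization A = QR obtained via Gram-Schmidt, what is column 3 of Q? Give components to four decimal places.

c_1 = (-1, -4, 3, -1, 1); ‖c_1‖ = 5.2915, so e_1 = (-0.1890, -0.7559, 0.5669, -0.1890, 0.1890).
e_1·c_2 = (-0.1890)·0 + (-0.7559)·(-4) + 0.5669·2 + (-0.1890)·1 + 0.1890·2 = 4.3466.
u_2 = c_2 − 4.3466·e_1 = (0.8214, -0.7143, -0.4643, 1.8214, 1.1786).
‖u_2‖ = 2.4713, so e_2 = (0.3324, -0.2890, -0.1879, 0.7370, 0.4769).
e_1·c_3 = (-0.1890)·1 + (-0.7559)·(-1) + 0.5669·3 + (-0.1890)·3 + 0.1890·3 = 2.2678; e_2·c_3 = 0.3324·1 + (-0.2890)·(-1) + (-0.1879)·3 + 0.7370·3 + 0.4769·3 = 3.6997.
u_3 = c_3 − 2.2678·e_1 − 3.6997·e_2 = (0.1988, 1.7836, 2.4094, 0.7018, 0.8070).
‖u_3‖ = 3.1890, so e_3 = (0.0623, 0.5593, 0.7555, 0.2201, 0.2531).

e_3 = (0.0623, 0.5593, 0.7555, 0.2201, 0.2531)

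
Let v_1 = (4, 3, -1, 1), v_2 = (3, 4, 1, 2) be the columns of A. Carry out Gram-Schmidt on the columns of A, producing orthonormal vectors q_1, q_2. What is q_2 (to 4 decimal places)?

v_1 = (4, 3, -1, 1); ‖v_1‖ = 5.1962, so q_1 = (0.7698, 0.5774, -0.1925, 0.1925).
q_1·v_2 = 0.7698·3 + 0.5774·4 + (-0.1925)·1 + 0.1925·2 = 4.8113.
u_2 = v_2 − 4.8113·q_1 = (-0.7037, 1.2222, 1.9259, 1.0741).
‖u_2‖ = 2.6176, so q_2 = (-0.2688, 0.4669, 0.7358, 0.4103).

q_2 = (-0.2688, 0.4669, 0.7358, 0.4103)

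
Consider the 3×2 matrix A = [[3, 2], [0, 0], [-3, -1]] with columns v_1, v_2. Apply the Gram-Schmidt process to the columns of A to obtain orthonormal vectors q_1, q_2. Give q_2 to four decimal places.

q_2 = (0.7071, 0.0000, 0.7071)

q_1 = v_1/‖v_1‖ = (3, 0, -3)/4.2426 = (0.7071, 0.0000, -0.7071).
r_{12} = q_1·v_2 = 2.1213.
u_2 = v_2 − 2.1213·q_1 = (0.5000, 0.0000, 0.5000).
‖u_2‖ = 0.7071, so q_2 = (0.7071, 0.0000, 0.7071).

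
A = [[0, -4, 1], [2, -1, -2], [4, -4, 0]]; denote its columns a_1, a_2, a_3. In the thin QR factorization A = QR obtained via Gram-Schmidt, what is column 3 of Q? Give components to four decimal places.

q_3 = (-0.2182, -0.8729, 0.4364)

a_1 = (0, 2, 4); ‖a_1‖ = 4.4721, so q_1 = (0.0000, 0.4472, 0.8944).
q_1·a_2 = 0.0000·(-4) + 0.4472·(-1) + 0.8944·(-4) = -4.0249.
u_2 = a_2 + 4.0249·q_1 = (-4.0000, 0.8000, -0.4000).
‖u_2‖ = 4.0988, so q_2 = (-0.9759, 0.1952, -0.0976).
q_1·a_3 = 0.0000·1 + 0.4472·(-2) + 0.8944·0 = -0.8944; q_2·a_3 = (-0.9759)·1 + 0.1952·(-2) + (-0.0976)·0 = -1.3663.
u_3 = a_3 + 0.8944·q_1 + 1.3663·q_2 = (-0.3333, -1.3333, 0.6667).
‖u_3‖ = 1.5275, so q_3 = (-0.2182, -0.8729, 0.4364).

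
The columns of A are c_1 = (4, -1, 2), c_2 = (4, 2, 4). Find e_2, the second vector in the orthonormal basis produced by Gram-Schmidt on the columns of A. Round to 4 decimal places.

e_1 = c_1/‖c_1‖ = (4, -1, 2)/4.5826 = (0.8729, -0.2182, 0.4364).
r_{12} = e_1·c_2 = 4.8008.
u_2 = c_2 − 4.8008·e_1 = (-0.1905, 3.0476, 1.9048).
‖u_2‖ = 3.5989, so e_2 = (-0.0529, 0.8468, 0.5293).

e_2 = (-0.0529, 0.8468, 0.5293)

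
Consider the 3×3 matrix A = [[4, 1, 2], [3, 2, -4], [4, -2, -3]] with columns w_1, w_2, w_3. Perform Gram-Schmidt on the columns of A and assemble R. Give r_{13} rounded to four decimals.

r_{13} = -2.4988

w_1 = (4, 3, 4); ‖w_1‖ = 6.4031, so e_1 = (0.6247, 0.4685, 0.6247).
r_{13} = e_1·w_3 = -2.4988.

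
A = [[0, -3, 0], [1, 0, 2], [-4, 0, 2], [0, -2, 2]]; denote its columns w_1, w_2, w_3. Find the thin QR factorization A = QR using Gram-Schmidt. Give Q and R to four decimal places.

Q = [[0.0000, -0.8321, -0.3138], [0.2425, 0.0000, 0.8000], [-0.9701, 0.0000, 0.2000], [0.0000, -0.5547, 0.4707]], R = [[4.1231, 0.0000, -1.4552], [0.0000, 3.6056, -1.1094], [0.0000, 0.0000, 2.9414]]

q_1 = w_1/‖w_1‖ = (0, 1, -4, 0)/4.1231 = (0.0000, 0.2425, -0.9701, 0.0000).
r_{12} = q_1·w_2 = 0.0000.
u_2 = w_2 + 0.0000·q_1 = (-3.0000, 0.0000, 0.0000, -2.0000).
‖u_2‖ = 3.6056, so q_2 = (-0.8321, 0.0000, 0.0000, -0.5547).
r_{13} = q_1·w_3 = -1.4552; r_{23} = q_2·w_3 = -1.1094.
u_3 = w_3 + 1.4552·q_1 + 1.1094·q_2 = (-0.9231, 2.3529, 0.5882, 1.3846).
‖u_3‖ = 2.9414, so q_3 = (-0.3138, 0.8000, 0.2000, 0.4707).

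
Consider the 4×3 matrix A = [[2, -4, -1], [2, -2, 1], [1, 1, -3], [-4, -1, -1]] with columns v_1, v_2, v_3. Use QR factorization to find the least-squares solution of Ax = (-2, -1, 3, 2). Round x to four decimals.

e_1 = v_1/‖v_1‖ = (2, 2, 1, -4)/5.0000 = (0.4000, 0.4000, 0.2000, -0.8000).
r_{12} = e_1·v_2 = -1.4000.
u_2 = v_2 + 1.4000·e_1 = (-3.4400, -1.4400, 1.2800, -2.1200).
‖u_2‖ = 4.4766, so e_2 = (-0.7684, -0.3217, 0.2859, -0.4736).
r_{13} = e_1·v_3 = 0.2000; r_{23} = e_2·v_3 = 0.0625.
u_3 = v_3 − 0.2000·e_1 − 0.0625·e_2 = (-1.0319, 0.9401, -3.0579, -0.8104).
‖u_3‖ = 3.4578, so e_3 = (-0.2984, 0.2719, -0.8844, -0.2344).
Qᵀb = (-2.2000, 1.7692, -2.7968).
Back-substitute: x_3 = -2.7968/3.4578 = -0.8088.
x_2 = (1.7692 − 0.0625·(-0.8088))/4.4766 = 0.4065.
x_1 = (-2.2000 + 1.4000·0.4065 − 0.2000·(-0.8088))/5.0000 = -0.2938.

x = (-0.2938, 0.4065, -0.8088)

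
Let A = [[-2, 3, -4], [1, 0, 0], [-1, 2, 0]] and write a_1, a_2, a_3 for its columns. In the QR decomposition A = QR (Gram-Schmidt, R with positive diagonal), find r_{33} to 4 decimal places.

e_1 = a_1/‖a_1‖ = (-2, 1, -1)/2.4495 = (-0.8165, 0.4082, -0.4082).
r_{12} = e_1·a_2 = -3.2660.
u_2 = a_2 + 3.2660·e_1 = (0.3333, 1.3333, 0.6667).
‖u_2‖ = 1.5275, so e_2 = (0.2182, 0.8729, 0.4364).
r_{13} = e_1·a_3 = 3.2660; r_{23} = e_2·a_3 = -0.8729.
u_3 = a_3 − 3.2660·e_1 + 0.8729·e_2 = (-1.1429, -0.5714, 1.7143).
r_{33} = ‖u_3‖ = 2.1381.

r_{33} = 2.1381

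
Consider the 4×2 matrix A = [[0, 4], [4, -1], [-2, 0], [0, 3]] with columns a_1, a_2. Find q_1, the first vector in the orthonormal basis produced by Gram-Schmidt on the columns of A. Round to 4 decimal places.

q_1 = a_1/‖a_1‖ = (0, 4, -2, 0)/4.4721 = (0.0000, 0.8944, -0.4472, 0.0000).

q_1 = (0.0000, 0.8944, -0.4472, 0.0000)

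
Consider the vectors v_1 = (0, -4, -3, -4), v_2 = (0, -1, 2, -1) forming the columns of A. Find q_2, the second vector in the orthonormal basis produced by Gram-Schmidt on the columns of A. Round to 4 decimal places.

q_2 = (0.0000, -0.3313, 0.8835, -0.3313)

v_1 = (0, -4, -3, -4); ‖v_1‖ = 6.4031, so q_1 = (0.0000, -0.6247, -0.4685, -0.6247).
q_1·v_2 = 0.0000·0 + (-0.6247)·(-1) + (-0.4685)·2 + (-0.6247)·(-1) = 0.3123.
u_2 = v_2 − 0.3123·q_1 = (0.0000, -0.8049, 2.1463, -0.8049).
‖u_2‖ = 2.4295, so q_2 = (0.0000, -0.3313, 0.8835, -0.3313).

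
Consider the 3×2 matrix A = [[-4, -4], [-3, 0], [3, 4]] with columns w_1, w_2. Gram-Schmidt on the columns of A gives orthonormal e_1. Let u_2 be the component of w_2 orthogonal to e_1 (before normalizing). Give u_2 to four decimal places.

u_2 = (-0.7059, 2.4706, 1.5294)

w_1 = (-4, -3, 3); ‖w_1‖ = 5.8310, so e_1 = (-0.6860, -0.5145, 0.5145).
e_1·w_2 = (-0.6860)·(-4) + (-0.5145)·0 + 0.5145·4 = 4.8020.
u_2 = w_2 − 4.8020·e_1 = (-0.7059, 2.4706, 1.5294).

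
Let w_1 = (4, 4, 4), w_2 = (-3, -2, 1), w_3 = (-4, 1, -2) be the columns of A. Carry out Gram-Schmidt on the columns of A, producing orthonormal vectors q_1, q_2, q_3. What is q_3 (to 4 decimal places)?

w_1 = (4, 4, 4); ‖w_1‖ = 6.9282, so q_1 = (0.5774, 0.5774, 0.5774).
q_1·w_2 = 0.5774·(-3) + 0.5774·(-2) + 0.5774·1 = -2.3094.
u_2 = w_2 + 2.3094·q_1 = (-1.6667, -0.6667, 2.3333).
‖u_2‖ = 2.9439, so q_2 = (-0.5661, -0.2265, 0.7926).
q_1·w_3 = 0.5774·(-4) + 0.5774·1 + 0.5774·(-2) = -2.8868; q_2·w_3 = (-0.5661)·(-4) + (-0.2265)·1 + 0.7926·(-2) = 0.4529.
u_3 = w_3 + 2.8868·q_1 − 0.4529·q_2 = (-2.0769, 2.7692, -0.6923).
‖u_3‖ = 3.5301, so q_3 = (-0.5883, 0.7845, -0.1961).

q_3 = (-0.5883, 0.7845, -0.1961)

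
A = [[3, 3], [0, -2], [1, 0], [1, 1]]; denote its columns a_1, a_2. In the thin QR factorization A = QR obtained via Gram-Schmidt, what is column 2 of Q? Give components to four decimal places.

e_2 = (0.1231, -0.9027, -0.4103, 0.0410)

a_1 = (3, 0, 1, 1); ‖a_1‖ = 3.3166, so e_1 = (0.9045, 0.0000, 0.3015, 0.3015).
e_1·a_2 = 0.9045·3 + 0.0000·(-2) + 0.3015·0 + 0.3015·1 = 3.0151.
u_2 = a_2 − 3.0151·e_1 = (0.2727, -2.0000, -0.9091, 0.0909).
‖u_2‖ = 2.2156, so e_2 = (0.1231, -0.9027, -0.4103, 0.0410).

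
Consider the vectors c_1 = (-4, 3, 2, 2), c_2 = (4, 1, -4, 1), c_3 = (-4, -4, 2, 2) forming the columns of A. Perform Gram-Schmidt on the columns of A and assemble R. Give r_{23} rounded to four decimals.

r_{23} = -3.9755

e_1 = c_1/‖c_1‖ = (-4, 3, 2, 2)/5.7446 = (-0.6963, 0.5222, 0.3482, 0.3482).
r_{12} = e_1·c_2 = -3.3075.
u_2 = c_2 + 3.3075·e_1 = (1.6970, 2.7273, -2.8485, 2.1515).
‖u_2‖ = 4.8021, so e_2 = (0.3534, 0.5679, -0.5932, 0.4480).
r_{23} = e_2·c_3 = -3.9755.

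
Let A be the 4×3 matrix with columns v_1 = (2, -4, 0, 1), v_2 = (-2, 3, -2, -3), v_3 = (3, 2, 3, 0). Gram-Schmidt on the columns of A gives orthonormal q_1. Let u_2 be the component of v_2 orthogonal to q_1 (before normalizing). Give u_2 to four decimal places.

u_2 = (-0.1905, -0.6190, -2.0000, -2.0952)

v_1 = (2, -4, 0, 1); ‖v_1‖ = 4.5826, so q_1 = (0.4364, -0.8729, 0.0000, 0.2182).
q_1·v_2 = 0.4364·(-2) + (-0.8729)·3 + 0.0000·(-2) + 0.2182·(-3) = -4.1461.
u_2 = v_2 + 4.1461·q_1 = (-0.1905, -0.6190, -2.0000, -2.0952).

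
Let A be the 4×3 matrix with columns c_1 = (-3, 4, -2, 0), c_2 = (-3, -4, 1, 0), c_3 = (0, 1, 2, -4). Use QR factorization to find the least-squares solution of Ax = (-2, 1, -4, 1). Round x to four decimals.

c_1 = (-3, 4, -2, 0); ‖c_1‖ = 5.3852, so e_1 = (-0.5571, 0.7428, -0.3714, 0.0000).
e_1·c_2 = (-0.5571)·(-3) + 0.7428·(-4) + (-0.3714)·1 + 0.0000·0 = -1.6713.
u_2 = c_2 + 1.6713·e_1 = (-3.9310, -2.7586, 0.3793, 0.0000).
‖u_2‖ = 4.8174, so e_2 = (-0.8160, -0.5726, 0.0787, 0.0000).
e_1·c_3 = (-0.5571)·0 + 0.7428·1 + (-0.3714)·2 + 0.0000·(-4) = 0.0000; e_2·c_3 = (-0.8160)·0 + (-0.5726)·1 + 0.0787·2 + 0.0000·(-4) = -0.4152.
u_3 = c_3 + 0.0000·e_1 + 0.4152·e_2 = (-0.3388, 0.7623, 2.0327, -4.0000).
‖u_3‖ = 4.5637, so e_3 = (-0.0742, 0.1670, 0.4454, -0.8765).
Qᵀb = (3.3425, 0.7444, -2.3426).
Back-substitute: x_3 = -2.3426/4.5637 = -0.5133.
x_2 = (0.7444 + 0.4152·(-0.5133))/4.8174 = 0.1103.
x_1 = (3.3425 + 1.6713·0.1103 + 0.0000·(-0.5133))/5.3852 = 0.6549.

x = (0.6549, 0.1103, -0.5133)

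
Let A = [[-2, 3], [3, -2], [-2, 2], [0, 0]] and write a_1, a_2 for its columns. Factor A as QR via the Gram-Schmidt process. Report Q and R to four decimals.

q_1 = a_1/‖a_1‖ = (-2, 3, -2, 0)/4.1231 = (-0.4851, 0.7276, -0.4851, 0.0000).
r_{12} = q_1·a_2 = -3.8806.
u_2 = a_2 + 3.8806·q_1 = (1.1176, 0.8235, 0.1176, 0.0000).
‖u_2‖ = 1.3933, so q_2 = (0.8022, 0.5911, 0.0844, 0.0000).

Q = [[-0.4851, 0.8022], [0.7276, 0.5911], [-0.4851, 0.0844], [0.0000, 0.0000]], R = [[4.1231, -3.8806], [0.0000, 1.3933]]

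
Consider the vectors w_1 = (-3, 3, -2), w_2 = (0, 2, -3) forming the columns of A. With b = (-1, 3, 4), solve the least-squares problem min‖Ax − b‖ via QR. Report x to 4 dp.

w_1 = (-3, 3, -2); ‖w_1‖ = 4.6904, so q_1 = (-0.6396, 0.6396, -0.4264).
q_1·w_2 = (-0.6396)·0 + 0.6396·2 + (-0.4264)·(-3) = 2.5584.
u_2 = w_2 − 2.5584·q_1 = (1.6364, 0.3636, -1.9091).
‖u_2‖ = 2.5406, so q_2 = (0.6441, 0.1431, -0.7514).
Qᵀb = (0.8528, -3.2205).
Back-substitute: x_2 = -3.2205/2.5406 = -1.2676.
x_1 = (0.8528 − 2.5584·(-1.2676))/4.6904 = 0.8732.

x = (0.8732, -1.2676)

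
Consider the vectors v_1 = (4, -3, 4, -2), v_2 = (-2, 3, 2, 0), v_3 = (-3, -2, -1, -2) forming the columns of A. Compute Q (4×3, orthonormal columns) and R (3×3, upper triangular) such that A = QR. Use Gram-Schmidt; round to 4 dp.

v_1 = (4, -3, 4, -2); ‖v_1‖ = 6.7082, so q_1 = (0.5963, -0.4472, 0.5963, -0.2981).
q_1·v_2 = 0.5963·(-2) + (-0.4472)·3 + 0.5963·2 + (-0.2981)·0 = -1.3416.
u_2 = v_2 + 1.3416·q_1 = (-1.2000, 2.4000, 2.8000, -0.4000).
‖u_2‖ = 3.8987, so q_2 = (-0.3078, 0.6156, 0.7182, -0.1026).
q_1·v_3 = 0.5963·(-3) + (-0.4472)·(-2) + 0.5963·(-1) + (-0.2981)·(-2) = -0.8944; q_2·v_3 = (-0.3078)·(-3) + 0.6156·(-2) + 0.7182·(-1) + (-0.1026)·(-2) = -0.8208.
u_3 = v_3 + 0.8944·q_1 + 0.8208·q_2 = (-2.7193, -1.8947, 0.1228, -2.3509).
‖u_3‖ = 4.0653, so q_3 = (-0.6689, -0.4661, 0.0302, -0.5783).

Q = [[0.5963, -0.3078, -0.6689], [-0.4472, 0.6156, -0.4661], [0.5963, 0.7182, 0.0302], [-0.2981, -0.1026, -0.5783]], R = [[6.7082, -1.3416, -0.8944], [0.0000, 3.8987, -0.8208], [0.0000, 0.0000, 4.0653]]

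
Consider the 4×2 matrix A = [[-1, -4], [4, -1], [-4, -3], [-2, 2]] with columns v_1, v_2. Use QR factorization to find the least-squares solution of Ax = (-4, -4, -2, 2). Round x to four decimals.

v_1 = (-1, 4, -4, -2); ‖v_1‖ = 6.0828, so q_1 = (-0.1644, 0.6576, -0.6576, -0.3288).
q_1·v_2 = (-0.1644)·(-4) + 0.6576·(-1) + (-0.6576)·(-3) + (-0.3288)·2 = 1.3152.
u_2 = v_2 − 1.3152·q_1 = (-3.7838, -1.8649, -2.1351, 2.4324).
‖u_2‖ = 5.3170, so q_2 = (-0.7116, -0.3507, -0.4016, 0.4575).
Qᵀb = (-1.3152, 5.9676).
Back-substitute: x_2 = 5.9676/5.3170 = 1.1224.
x_1 = (-1.3152 − 1.3152·1.1224)/6.0828 = -0.4589.

x = (-0.4589, 1.1224)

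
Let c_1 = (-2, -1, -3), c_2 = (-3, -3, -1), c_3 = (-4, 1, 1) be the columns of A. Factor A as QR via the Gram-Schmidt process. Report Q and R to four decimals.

Q = [[-0.5345, -0.4355, -0.7243], [-0.2673, -0.7259, 0.6338], [-0.8018, 0.5323, 0.2716]], R = [[3.7417, 3.2071, 1.0690], [0.0000, 2.9520, 1.5486], [0.0000, 0.0000, 3.8025]]

c_1 = (-2, -1, -3); ‖c_1‖ = 3.7417, so e_1 = (-0.5345, -0.2673, -0.8018).
e_1·c_2 = (-0.5345)·(-3) + (-0.2673)·(-3) + (-0.8018)·(-1) = 3.2071.
u_2 = c_2 − 3.2071·e_1 = (-1.2857, -2.1429, 1.5714).
‖u_2‖ = 2.9520, so e_2 = (-0.4355, -0.7259, 0.5323).
e_1·c_3 = (-0.5345)·(-4) + (-0.2673)·1 + (-0.8018)·1 = 1.0690; e_2·c_3 = (-0.4355)·(-4) + (-0.7259)·1 + 0.5323·1 = 1.5486.
u_3 = c_3 − 1.0690·e_1 − 1.5486·e_2 = (-2.7541, 2.4098, 1.0328).
‖u_3‖ = 3.8025, so e_3 = (-0.7243, 0.6338, 0.2716).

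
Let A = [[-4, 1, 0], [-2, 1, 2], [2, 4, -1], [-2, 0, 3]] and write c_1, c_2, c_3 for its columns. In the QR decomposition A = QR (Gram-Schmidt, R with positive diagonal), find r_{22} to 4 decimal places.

r_{22} = 4.2258

c_1 = (-4, -2, 2, -2); ‖c_1‖ = 5.2915, so e_1 = (-0.7559, -0.3780, 0.3780, -0.3780).
e_1·c_2 = (-0.7559)·1 + (-0.3780)·1 + 0.3780·4 + (-0.3780)·0 = 0.3780.
u_2 = c_2 − 0.3780·e_1 = (1.2857, 1.1429, 3.8571, 0.1429).
r_{22} = ‖u_2‖ = 4.2258.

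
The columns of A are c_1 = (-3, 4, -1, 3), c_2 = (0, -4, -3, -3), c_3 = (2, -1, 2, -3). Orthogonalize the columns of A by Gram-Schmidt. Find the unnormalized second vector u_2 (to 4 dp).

c_1 = (-3, 4, -1, 3); ‖c_1‖ = 5.9161, so e_1 = (-0.5071, 0.6761, -0.1690, 0.5071).
e_1·c_2 = (-0.5071)·0 + 0.6761·(-4) + (-0.1690)·(-3) + 0.5071·(-3) = -3.7187.
u_2 = c_2 + 3.7187·e_1 = (-1.8857, -1.4857, -3.6286, -1.1143).

u_2 = (-1.8857, -1.4857, -3.6286, -1.1143)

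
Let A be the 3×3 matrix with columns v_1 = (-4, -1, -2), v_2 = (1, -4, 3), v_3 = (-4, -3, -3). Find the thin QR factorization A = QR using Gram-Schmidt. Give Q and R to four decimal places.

Q = [[-0.8729, -0.0290, 0.4871], [-0.2182, -0.8697, -0.4428], [-0.4364, 0.4928, -0.7528]], R = [[4.5826, -1.3093, 5.4554], [0.0000, 4.9281, 1.2465], [0.0000, 0.0000, 1.6384]]

e_1 = v_1/‖v_1‖ = (-4, -1, -2)/4.5826 = (-0.8729, -0.2182, -0.4364).
r_{12} = e_1·v_2 = -1.3093.
u_2 = v_2 + 1.3093·e_1 = (-0.1429, -4.2857, 2.4286).
‖u_2‖ = 4.9281, so e_2 = (-0.0290, -0.8697, 0.4928).
r_{13} = e_1·v_3 = 5.4554; r_{23} = e_2·v_3 = 1.2465.
u_3 = v_3 − 5.4554·e_1 − 1.2465·e_2 = (0.7980, -0.7255, -1.2333).
‖u_3‖ = 1.6384, so e_3 = (0.4871, -0.4428, -0.7528).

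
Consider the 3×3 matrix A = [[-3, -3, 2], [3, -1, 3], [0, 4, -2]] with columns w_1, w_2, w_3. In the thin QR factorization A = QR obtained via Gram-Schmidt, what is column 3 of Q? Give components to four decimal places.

q_3 = (0.5774, 0.5774, 0.5774)

w_1 = (-3, 3, 0); ‖w_1‖ = 4.2426, so q_1 = (-0.7071, 0.7071, 0.0000).
q_1·w_2 = (-0.7071)·(-3) + 0.7071·(-1) + 0.0000·4 = 1.4142.
u_2 = w_2 − 1.4142·q_1 = (-2.0000, -2.0000, 4.0000).
‖u_2‖ = 4.8990, so q_2 = (-0.4082, -0.4082, 0.8165).
q_1·w_3 = (-0.7071)·2 + 0.7071·3 + 0.0000·(-2) = 0.7071; q_2·w_3 = (-0.4082)·2 + (-0.4082)·3 + 0.8165·(-2) = -3.6742.
u_3 = w_3 − 0.7071·q_1 + 3.6742·q_2 = (1.0000, 1.0000, 1.0000).
‖u_3‖ = 1.7321, so q_3 = (0.5774, 0.5774, 0.5774).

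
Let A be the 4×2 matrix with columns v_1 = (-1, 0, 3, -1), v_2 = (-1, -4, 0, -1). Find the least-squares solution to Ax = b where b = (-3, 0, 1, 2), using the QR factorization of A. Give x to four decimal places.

x = (0.3608, 0.0155)

e_1 = v_1/‖v_1‖ = (-1, 0, 3, -1)/3.3166 = (-0.3015, 0.0000, 0.9045, -0.3015).
r_{12} = e_1·v_2 = 0.6030.
u_2 = v_2 − 0.6030·e_1 = (-0.8182, -4.0000, -0.5455, -0.8182).
‖u_2‖ = 4.1996, so e_2 = (-0.1948, -0.9525, -0.1299, -0.1948).
Qᵀb = (1.2060, 0.0649).
Back-substitute: x_2 = 0.0649/4.1996 = 0.0155.
x_1 = (1.2060 − 0.6030·0.0155)/3.3166 = 0.3608.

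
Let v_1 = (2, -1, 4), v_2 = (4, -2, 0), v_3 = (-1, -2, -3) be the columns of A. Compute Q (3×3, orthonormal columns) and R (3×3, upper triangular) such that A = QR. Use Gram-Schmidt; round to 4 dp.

Q = [[0.4364, 0.7807, -0.4472], [-0.2182, -0.3904, -0.8944], [0.8729, -0.4880, 0.0000]], R = [[4.5826, 2.1822, -2.6186], [0.0000, 3.9036, 1.4639], [0.0000, 0.0000, 2.2361]]

v_1 = (2, -1, 4); ‖v_1‖ = 4.5826, so q_1 = (0.4364, -0.2182, 0.8729).
q_1·v_2 = 0.4364·4 + (-0.2182)·(-2) + 0.8729·0 = 2.1822.
u_2 = v_2 − 2.1822·q_1 = (3.0476, -1.5238, -1.9048).
‖u_2‖ = 3.9036, so q_2 = (0.7807, -0.3904, -0.4880).
q_1·v_3 = 0.4364·(-1) + (-0.2182)·(-2) + 0.8729·(-3) = -2.6186; q_2·v_3 = 0.7807·(-1) + (-0.3904)·(-2) + (-0.4880)·(-3) = 1.4639.
u_3 = v_3 + 2.6186·q_1 − 1.4639·q_2 = (-1.0000, -2.0000, 0.0000).
‖u_3‖ = 2.2361, so q_3 = (-0.4472, -0.8944, 0.0000).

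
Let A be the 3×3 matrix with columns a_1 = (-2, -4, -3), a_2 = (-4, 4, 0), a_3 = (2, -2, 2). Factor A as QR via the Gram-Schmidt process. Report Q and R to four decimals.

Q = [[-0.3714, -0.8339, -0.4082], [-0.7428, 0.5307, -0.4082], [-0.5571, -0.1516, 0.8165]], R = [[5.3852, -1.4856, -0.3714], [0.0000, 5.4583, -3.0324], [0.0000, 0.0000, 1.6330]]

a_1 = (-2, -4, -3); ‖a_1‖ = 5.3852, so q_1 = (-0.3714, -0.7428, -0.5571).
q_1·a_2 = (-0.3714)·(-4) + (-0.7428)·4 + (-0.5571)·0 = -1.4856.
u_2 = a_2 + 1.4856·q_1 = (-4.5517, 2.8966, -0.8276).
‖u_2‖ = 5.4583, so q_2 = (-0.8339, 0.5307, -0.1516).
q_1·a_3 = (-0.3714)·2 + (-0.7428)·(-2) + (-0.5571)·2 = -0.3714; q_2·a_3 = (-0.8339)·2 + 0.5307·(-2) + (-0.1516)·2 = -3.0324.
u_3 = a_3 + 0.3714·q_1 + 3.0324·q_2 = (-0.6667, -0.6667, 1.3333).
‖u_3‖ = 1.6330, so q_3 = (-0.4082, -0.4082, 0.8165).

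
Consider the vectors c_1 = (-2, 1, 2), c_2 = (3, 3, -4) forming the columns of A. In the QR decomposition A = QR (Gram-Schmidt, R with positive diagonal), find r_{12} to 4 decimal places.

e_1 = c_1/‖c_1‖ = (-2, 1, 2)/3.0000 = (-0.6667, 0.3333, 0.6667).
r_{12} = e_1·c_2 = -3.6667.

r_{12} = -3.6667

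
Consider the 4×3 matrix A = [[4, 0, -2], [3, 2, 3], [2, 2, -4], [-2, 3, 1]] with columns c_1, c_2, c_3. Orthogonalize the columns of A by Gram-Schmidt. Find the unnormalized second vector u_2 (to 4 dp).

u_2 = (-0.4848, 1.6364, 1.7576, 3.2424)

e_1 = c_1/‖c_1‖ = (4, 3, 2, -2)/5.7446 = (0.6963, 0.5222, 0.3482, -0.3482).
r_{12} = e_1·c_2 = 0.6963.
u_2 = c_2 − 0.6963·e_1 = (-0.4848, 1.6364, 1.7576, 3.2424).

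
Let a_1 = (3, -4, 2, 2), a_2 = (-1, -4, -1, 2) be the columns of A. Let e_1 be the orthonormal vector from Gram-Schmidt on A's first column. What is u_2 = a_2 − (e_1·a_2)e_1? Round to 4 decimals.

u_2 = (-2.3636, -2.1818, -1.9091, 1.0909)

a_1 = (3, -4, 2, 2); ‖a_1‖ = 5.7446, so e_1 = (0.5222, -0.6963, 0.3482, 0.3482).
e_1·a_2 = 0.5222·(-1) + (-0.6963)·(-4) + 0.3482·(-1) + 0.3482·2 = 2.6112.
u_2 = a_2 − 2.6112·e_1 = (-2.3636, -2.1818, -1.9091, 1.0909).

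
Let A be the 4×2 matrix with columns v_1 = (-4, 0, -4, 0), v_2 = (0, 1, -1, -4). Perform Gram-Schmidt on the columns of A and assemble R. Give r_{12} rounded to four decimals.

q_1 = v_1/‖v_1‖ = (-4, 0, -4, 0)/5.6569 = (-0.7071, 0.0000, -0.7071, 0.0000).
r_{12} = q_1·v_2 = 0.7071.

r_{12} = 0.7071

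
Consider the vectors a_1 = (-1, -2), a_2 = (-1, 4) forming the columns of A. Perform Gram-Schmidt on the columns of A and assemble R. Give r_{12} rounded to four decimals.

r_{12} = -3.1305

a_1 = (-1, -2); ‖a_1‖ = 2.2361, so e_1 = (-0.4472, -0.8944).
r_{12} = e_1·a_2 = -3.1305.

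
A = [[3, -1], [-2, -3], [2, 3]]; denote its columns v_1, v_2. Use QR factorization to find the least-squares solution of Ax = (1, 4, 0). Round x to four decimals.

v_1 = (3, -2, 2); ‖v_1‖ = 4.1231, so q_1 = (0.7276, -0.4851, 0.4851).
q_1·v_2 = 0.7276·(-1) + (-0.4851)·(-3) + 0.4851·3 = 2.1828.
u_2 = v_2 − 2.1828·q_1 = (-2.5882, -1.9412, 1.9412).
‖u_2‖ = 3.7730, so q_2 = (-0.6860, -0.5145, 0.5145).
Qᵀb = (-1.2127, -2.7440).
Back-substitute: x_2 = -2.7440/3.7730 = -0.7273.
x_1 = (-1.2127 − 2.1828·(-0.7273))/4.1231 = 0.0909.

x = (0.0909, -0.7273)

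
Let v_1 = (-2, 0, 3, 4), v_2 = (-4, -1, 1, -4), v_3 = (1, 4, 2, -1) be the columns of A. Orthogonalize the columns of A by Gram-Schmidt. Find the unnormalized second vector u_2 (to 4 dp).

v_1 = (-2, 0, 3, 4); ‖v_1‖ = 5.3852, so q_1 = (-0.3714, 0.0000, 0.5571, 0.7428).
q_1·v_2 = (-0.3714)·(-4) + 0.0000·(-1) + 0.5571·1 + 0.7428·(-4) = -0.9285.
u_2 = v_2 + 0.9285·q_1 = (-4.3448, -1.0000, 1.5172, -3.3103).

u_2 = (-4.3448, -1.0000, 1.5172, -3.3103)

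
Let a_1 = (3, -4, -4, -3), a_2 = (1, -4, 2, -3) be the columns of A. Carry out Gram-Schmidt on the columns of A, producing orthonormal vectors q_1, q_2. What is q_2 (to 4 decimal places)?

a_1 = (3, -4, -4, -3); ‖a_1‖ = 7.0711, so q_1 = (0.4243, -0.5657, -0.5657, -0.4243).
q_1·a_2 = 0.4243·1 + (-0.5657)·(-4) + (-0.5657)·2 + (-0.4243)·(-3) = 2.8284.
u_2 = a_2 − 2.8284·q_1 = (-0.2000, -2.4000, 3.6000, -1.8000).
‖u_2‖ = 4.6904, so q_2 = (-0.0426, -0.5117, 0.7675, -0.3838).

q_2 = (-0.0426, -0.5117, 0.7675, -0.3838)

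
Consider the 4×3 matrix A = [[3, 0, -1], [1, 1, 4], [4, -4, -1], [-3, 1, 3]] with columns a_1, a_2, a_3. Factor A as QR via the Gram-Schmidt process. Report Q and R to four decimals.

e_1 = a_1/‖a_1‖ = (3, 1, 4, -3)/5.9161 = (0.5071, 0.1690, 0.6761, -0.5071).
r_{12} = e_1·a_2 = -3.0426.
u_2 = a_2 + 3.0426·e_1 = (1.5429, 1.5143, -1.9429, -0.5429).
‖u_2‖ = 2.9568, so e_2 = (0.5218, 0.5121, -0.6571, -0.1836).
r_{13} = e_1·a_3 = -2.0284; r_{23} = e_2·a_3 = 1.6330.
u_3 = a_3 + 2.0284·e_1 − 1.6330·e_2 = (-0.8235, 3.5065, 1.4444, 2.2712).
‖u_3‖ = 4.4965, so e_3 = (-0.1831, 0.7798, 0.3212, 0.5051).

Q = [[0.5071, 0.5218, -0.1831], [0.1690, 0.5121, 0.7798], [0.6761, -0.6571, 0.3212], [-0.5071, -0.1836, 0.5051]], R = [[5.9161, -3.0426, -2.0284], [0.0000, 2.9568, 1.6330], [0.0000, 0.0000, 4.4965]]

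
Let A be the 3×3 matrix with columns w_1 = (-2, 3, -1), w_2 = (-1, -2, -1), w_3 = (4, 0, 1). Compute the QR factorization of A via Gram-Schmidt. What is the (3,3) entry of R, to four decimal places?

r_{33} = 1.5011

q_1 = w_1/‖w_1‖ = (-2, 3, -1)/3.7417 = (-0.5345, 0.8018, -0.2673).
r_{12} = q_1·w_2 = -0.8018.
u_2 = w_2 + 0.8018·q_1 = (-1.4286, -1.3571, -1.2143).
‖u_2‖ = 2.3146, so q_2 = (-0.6172, -0.5864, -0.5246).
r_{13} = q_1·w_3 = -2.4054; r_{23} = q_2·w_3 = -2.9935.
u_3 = w_3 + 2.4054·q_1 + 2.9935·q_2 = (0.8667, 0.1733, -1.2133).
r_{33} = ‖u_3‖ = 1.5011.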